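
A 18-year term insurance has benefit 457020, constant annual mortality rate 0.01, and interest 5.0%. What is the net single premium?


NSP = benefit * sum_{k=0}^{n-1} k_p_x * q * v^(k+1)
With constant q=0.01, v=0.952381
Sum = 0.108874
NSP = 457020 * 0.108874
= 49757.4656


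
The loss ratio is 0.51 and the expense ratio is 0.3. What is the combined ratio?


Combined ratio = loss ratio + expense ratio
= 0.51 + 0.3
= 0.81


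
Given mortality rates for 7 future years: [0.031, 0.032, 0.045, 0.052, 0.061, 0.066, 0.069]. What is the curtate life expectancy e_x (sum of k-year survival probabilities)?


e_x = sum_{k=1}^{n} k_p_x
k_p_x values:
  1_p_x = 0.969
  2_p_x = 0.937992
  3_p_x = 0.895782
  4_p_x = 0.849202
  5_p_x = 0.7974
  6_p_x = 0.744772
  7_p_x = 0.693383
e_x = 5.8875


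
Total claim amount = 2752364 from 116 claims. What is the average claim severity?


severity = total / number
= 2752364 / 116
= 23727.2759


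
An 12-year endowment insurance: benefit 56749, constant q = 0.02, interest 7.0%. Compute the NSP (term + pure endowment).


Term component = 8216.9575
Pure endowment = 12_p_x * v^12 * benefit = 0.784717 * 0.444012 * 56749 = 19772.6914
NSP = 27989.6489


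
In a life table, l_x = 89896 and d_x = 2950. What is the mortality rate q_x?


q_x = d_x / l_x
= 2950 / 89896
= 0.0328


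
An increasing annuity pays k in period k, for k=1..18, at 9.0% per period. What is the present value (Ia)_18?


(Ia)_n = sum_{k=1}^{n} k * v^k, v = 1/(1+i)
v = 0.917431
Sum computed term by term:
(Ia)_18 = 63.6416


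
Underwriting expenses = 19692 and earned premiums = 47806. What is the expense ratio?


Expense ratio = expenses / premiums
= 19692 / 47806
= 0.4119


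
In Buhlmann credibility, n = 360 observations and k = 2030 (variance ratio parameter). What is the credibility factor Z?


Z = n / (n + k)
= 360 / (360 + 2030)
= 360 / 2390
= 0.1506


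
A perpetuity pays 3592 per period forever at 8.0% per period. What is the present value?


PV = PMT / i
= 3592 / 0.08
= 44900.0


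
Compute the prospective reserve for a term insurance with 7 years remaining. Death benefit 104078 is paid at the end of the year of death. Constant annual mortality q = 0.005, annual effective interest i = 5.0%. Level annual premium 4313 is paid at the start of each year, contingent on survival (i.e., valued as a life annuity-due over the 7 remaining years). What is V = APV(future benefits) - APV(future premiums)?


v = 1/(1+i) = 0.952381
APV(future benefits) per unit = sum_{k=0}^{6} k_p_x * q * v^(k+1) = 0.028529
APV(future benefits) = 104078 * 0.028529 = 2969.2744
Life annuity-due factor ä_{x:7} = sum_{k=0}^{6} k_p_x * v^k = 5.991157
APV(future premiums) = 4313 * 5.991157 = 25839.8596
V = 2969.2744 - 25839.8596
= -22870.5852


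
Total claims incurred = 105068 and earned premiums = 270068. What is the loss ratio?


Loss ratio = claims / premiums
= 105068 / 270068
= 0.389


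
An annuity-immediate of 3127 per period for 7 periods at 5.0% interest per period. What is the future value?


FV = PMT * ((1+i)^n - 1) / i
= 3127 * ((1.05)^7 - 1) / 0.05
= 3127 * (1.4071 - 1) / 0.05
= 25460.0604


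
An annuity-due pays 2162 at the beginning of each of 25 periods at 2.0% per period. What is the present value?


PV_due = PMT * (1-(1+i)^(-n))/i * (1+i)
PV_immediate = 42209.7129
PV_due = 42209.7129 * 1.02
= 43053.9072


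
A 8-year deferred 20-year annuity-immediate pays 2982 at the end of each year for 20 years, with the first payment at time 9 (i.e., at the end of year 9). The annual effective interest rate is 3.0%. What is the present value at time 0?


PV at time 8 of the 20-year annuity-immediate:
a_n = 2982 * (1-(1+0.03)^(-20))/0.03 = 44364.63
Discount back 8 years to time 0:
PV = 44364.63 * (1+0.03)^(-8)
= 44364.63 * 0.789409
= 35021.8486


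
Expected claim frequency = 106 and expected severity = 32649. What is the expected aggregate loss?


E[S] = E[N] * E[X]
= 106 * 32649
= 3.4608e+06


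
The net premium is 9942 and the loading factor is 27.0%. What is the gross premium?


Gross = net * (1 + loading)
= 9942 * (1 + 0.27)
= 9942 * 1.27
= 12626.34


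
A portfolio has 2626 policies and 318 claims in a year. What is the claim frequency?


frequency = claims / policies
= 318 / 2626
= 0.1211


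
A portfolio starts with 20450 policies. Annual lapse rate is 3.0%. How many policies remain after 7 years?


remaining = initial * (1 - lapse)^years
= 20450 * (1 - 0.03)^7
= 20450 * 0.807983
= 16523.2492


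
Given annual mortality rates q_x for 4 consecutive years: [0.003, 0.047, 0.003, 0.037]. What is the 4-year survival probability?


p_k = 1 - q_k for each year
Survival = product of (1 - q_k)
= 0.997 * 0.953 * 0.997 * 0.963
= 0.9122


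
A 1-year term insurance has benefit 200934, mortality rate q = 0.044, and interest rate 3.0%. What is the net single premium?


NSP = benefit * q * v
v = 1/(1+i) = 0.970874
NSP = 200934 * 0.044 * 0.970874
= 8583.5883


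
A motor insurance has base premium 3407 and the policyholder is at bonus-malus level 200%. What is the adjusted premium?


adjusted = base * BM_level / 100
= 3407 * 200 / 100
= 3407 * 2.0
= 6814.0


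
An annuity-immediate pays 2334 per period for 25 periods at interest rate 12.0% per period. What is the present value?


PV = PMT * (1 - (1+i)^(-n)) / i
= 2334 * (1 - (1+0.12)^(-25)) / 0.12
= 2334 * (1 - 0.058823) / 0.12
= 2334 * 7.843139
= 18305.8867


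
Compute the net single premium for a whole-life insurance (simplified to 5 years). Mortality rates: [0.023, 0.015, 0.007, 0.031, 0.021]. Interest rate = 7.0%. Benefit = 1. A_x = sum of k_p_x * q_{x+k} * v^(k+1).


v = 0.934579
Year 0: k_p_x=1.0, q=0.023, term=0.021495
Year 1: k_p_x=0.977, q=0.015, term=0.0128
Year 2: k_p_x=0.962345, q=0.007, term=0.005499
Year 3: k_p_x=0.955609, q=0.031, term=0.0226
Year 4: k_p_x=0.925985, q=0.021, term=0.013865
A_x = 0.0763


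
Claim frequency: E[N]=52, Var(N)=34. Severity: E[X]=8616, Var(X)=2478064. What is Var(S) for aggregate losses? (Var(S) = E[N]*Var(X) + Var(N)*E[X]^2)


Var(S) = E[N]*Var(X) + Var(N)*E[X]^2
= 52*2478064 + 34*8616^2
= 128859328 + 2524005504
= 2.6529e+09


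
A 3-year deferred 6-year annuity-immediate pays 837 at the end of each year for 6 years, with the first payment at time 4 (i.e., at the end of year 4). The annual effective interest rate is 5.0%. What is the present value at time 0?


PV at time 3 of the 6-year annuity-immediate:
a_n = 837 * (1-(1+0.05)^(-6))/0.05 = 4248.3543
Discount back 3 years to time 0:
PV = 4248.3543 * (1+0.05)^(-3)
= 4248.3543 * 0.863838
= 3669.8881


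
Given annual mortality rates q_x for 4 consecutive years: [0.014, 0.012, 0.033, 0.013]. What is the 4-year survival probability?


p_k = 1 - q_k for each year
Survival = product of (1 - q_k)
= 0.986 * 0.988 * 0.967 * 0.987
= 0.9298


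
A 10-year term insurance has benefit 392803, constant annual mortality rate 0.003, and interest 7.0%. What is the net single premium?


NSP = benefit * sum_{k=0}^{n-1} k_p_x * q * v^(k+1)
With constant q=0.003, v=0.934579
Sum = 0.020823
NSP = 392803 * 0.020823
= 8179.4005


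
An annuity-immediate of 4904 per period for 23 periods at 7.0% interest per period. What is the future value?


FV = PMT * ((1+i)^n - 1) / i
= 4904 * ((1.07)^23 - 1) / 0.07
= 4904 * (4.74053 - 1) / 0.07
= 262050.835


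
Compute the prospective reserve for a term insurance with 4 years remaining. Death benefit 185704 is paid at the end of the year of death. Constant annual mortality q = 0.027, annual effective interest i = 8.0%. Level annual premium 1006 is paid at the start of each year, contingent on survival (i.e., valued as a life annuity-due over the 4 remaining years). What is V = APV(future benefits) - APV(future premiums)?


v = 1/(1+i) = 0.925926
APV(future benefits) per unit = sum_{k=0}^{3} k_p_x * q * v^(k+1) = 0.086096
APV(future benefits) = 185704 * 0.086096 = 15988.3984
Life annuity-due factor ä_{x:4} = sum_{k=0}^{3} k_p_x * v^k = 3.443846
APV(future premiums) = 1006 * 3.443846 = 3464.5088
V = 15988.3984 - 3464.5088
= 12523.8895


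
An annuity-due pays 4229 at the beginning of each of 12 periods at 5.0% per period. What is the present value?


PV_due = PMT * (1-(1+i)^(-n))/i * (1+i)
PV_immediate = 37482.6912
PV_due = 37482.6912 * 1.05
= 39356.8257


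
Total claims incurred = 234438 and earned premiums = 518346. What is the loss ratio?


Loss ratio = claims / premiums
= 234438 / 518346
= 0.4523


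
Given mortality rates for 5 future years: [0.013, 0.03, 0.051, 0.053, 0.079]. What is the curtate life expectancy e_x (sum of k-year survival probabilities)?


e_x = sum_{k=1}^{n} k_p_x
k_p_x values:
  1_p_x = 0.987
  2_p_x = 0.95739
  3_p_x = 0.908563
  4_p_x = 0.860409
  5_p_x = 0.792437
e_x = 4.5058


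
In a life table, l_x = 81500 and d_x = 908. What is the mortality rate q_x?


q_x = d_x / l_x
= 908 / 81500
= 0.0111


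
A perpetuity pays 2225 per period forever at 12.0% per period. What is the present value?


PV = PMT / i
= 2225 / 0.12
= 18541.6667


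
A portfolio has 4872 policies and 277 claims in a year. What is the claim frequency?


frequency = claims / policies
= 277 / 4872
= 0.0569


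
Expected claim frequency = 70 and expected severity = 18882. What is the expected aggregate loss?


E[S] = E[N] * E[X]
= 70 * 18882
= 1.3217e+06


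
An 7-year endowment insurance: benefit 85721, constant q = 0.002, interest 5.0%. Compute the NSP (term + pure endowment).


Term component = 986.4796
Pure endowment = 7_p_x * v^7 * benefit = 0.986084 * 0.710681 * 85721 = 60072.5302
NSP = 61059.0098


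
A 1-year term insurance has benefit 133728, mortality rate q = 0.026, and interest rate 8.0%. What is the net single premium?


NSP = benefit * q * v
v = 1/(1+i) = 0.925926
NSP = 133728 * 0.026 * 0.925926
= 3219.3778


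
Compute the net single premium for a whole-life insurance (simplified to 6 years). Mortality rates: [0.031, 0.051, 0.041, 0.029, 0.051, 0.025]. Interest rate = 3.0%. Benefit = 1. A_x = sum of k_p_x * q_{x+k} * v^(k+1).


v = 0.970874
Year 0: k_p_x=1.0, q=0.031, term=0.030097
Year 1: k_p_x=0.969, q=0.051, term=0.046582
Year 2: k_p_x=0.919581, q=0.041, term=0.034503
Year 3: k_p_x=0.881878, q=0.029, term=0.022723
Year 4: k_p_x=0.856304, q=0.051, term=0.037671
Year 5: k_p_x=0.812632, q=0.025, term=0.017014
A_x = 0.1886


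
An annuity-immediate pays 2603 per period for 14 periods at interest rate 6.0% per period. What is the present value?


PV = PMT * (1 - (1+i)^(-n)) / i
= 2603 * (1 - (1+0.06)^(-14)) / 0.06
= 2603 * (1 - 0.442301) / 0.06
= 2603 * 9.294984
= 24194.8432


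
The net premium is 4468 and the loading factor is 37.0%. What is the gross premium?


Gross = net * (1 + loading)
= 4468 * (1 + 0.37)
= 4468 * 1.37
= 6121.16


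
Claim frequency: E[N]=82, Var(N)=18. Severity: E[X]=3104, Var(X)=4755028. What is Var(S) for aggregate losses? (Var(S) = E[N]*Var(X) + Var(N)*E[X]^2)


Var(S) = E[N]*Var(X) + Var(N)*E[X]^2
= 82*4755028 + 18*3104^2
= 389912296 + 173426688
= 5.6334e+08


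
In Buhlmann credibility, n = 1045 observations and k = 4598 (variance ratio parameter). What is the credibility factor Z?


Z = n / (n + k)
= 1045 / (1045 + 4598)
= 1045 / 5643
= 0.1852


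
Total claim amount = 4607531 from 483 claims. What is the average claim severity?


severity = total / number
= 4607531 / 483
= 9539.4017


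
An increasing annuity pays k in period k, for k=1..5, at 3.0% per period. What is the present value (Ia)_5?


(Ia)_n = sum_{k=1}^{n} k * v^k, v = 1/(1+i)
v = 0.970874
Sum computed term by term:
(Ia)_5 = 13.4685


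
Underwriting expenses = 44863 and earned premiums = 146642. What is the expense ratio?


Expense ratio = expenses / premiums
= 44863 / 146642
= 0.3059


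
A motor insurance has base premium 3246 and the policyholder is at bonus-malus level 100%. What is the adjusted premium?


adjusted = base * BM_level / 100
= 3246 * 100 / 100
= 3246 * 1.0
= 3246.0


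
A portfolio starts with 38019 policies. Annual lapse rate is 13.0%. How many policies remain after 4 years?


remaining = initial * (1 - lapse)^years
= 38019 * (1 - 0.13)^4
= 38019 * 0.572898
= 21780.9942


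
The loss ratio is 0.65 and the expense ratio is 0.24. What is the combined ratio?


Combined ratio = loss ratio + expense ratio
= 0.65 + 0.24
= 0.89


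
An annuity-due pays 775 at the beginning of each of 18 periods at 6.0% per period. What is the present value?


PV_due = PMT * (1-(1+i)^(-n))/i * (1+i)
PV_immediate = 8391.3927
PV_due = 8391.3927 * 1.06
= 8894.8763


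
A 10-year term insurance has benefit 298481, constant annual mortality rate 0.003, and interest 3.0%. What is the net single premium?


NSP = benefit * sum_{k=0}^{n-1} k_p_x * q * v^(k+1)
With constant q=0.003, v=0.970874
Sum = 0.025266
NSP = 298481 * 0.025266
= 7541.5279


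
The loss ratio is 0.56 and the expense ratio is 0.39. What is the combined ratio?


Combined ratio = loss ratio + expense ratio
= 0.56 + 0.39
= 0.95


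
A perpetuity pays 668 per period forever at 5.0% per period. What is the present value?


PV = PMT / i
= 668 / 0.05
= 13360.0


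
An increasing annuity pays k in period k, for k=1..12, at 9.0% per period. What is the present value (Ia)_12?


(Ia)_n = sum_{k=1}^{n} k * v^k, v = 1/(1+i)
v = 0.917431
Sum computed term by term:
(Ia)_12 = 39.3197


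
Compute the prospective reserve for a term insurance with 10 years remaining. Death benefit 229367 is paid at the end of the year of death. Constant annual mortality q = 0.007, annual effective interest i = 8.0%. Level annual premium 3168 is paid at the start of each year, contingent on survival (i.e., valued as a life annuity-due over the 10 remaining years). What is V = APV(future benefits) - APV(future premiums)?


v = 1/(1+i) = 0.925926
APV(future benefits) per unit = sum_{k=0}^{9} k_p_x * q * v^(k+1) = 0.045719
APV(future benefits) = 229367 * 0.045719 = 10486.5349
Life annuity-due factor ä_{x:10} = sum_{k=0}^{9} k_p_x * v^k = 7.053859
APV(future premiums) = 3168 * 7.053859 = 22346.626
V = 10486.5349 - 22346.626
= -11860.0911


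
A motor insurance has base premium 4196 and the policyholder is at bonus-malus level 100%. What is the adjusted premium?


adjusted = base * BM_level / 100
= 4196 * 100 / 100
= 4196 * 1.0
= 4196.0


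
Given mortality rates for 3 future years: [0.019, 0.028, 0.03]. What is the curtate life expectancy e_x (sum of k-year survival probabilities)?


e_x = sum_{k=1}^{n} k_p_x
k_p_x values:
  1_p_x = 0.981
  2_p_x = 0.953532
  3_p_x = 0.924926
e_x = 2.8595


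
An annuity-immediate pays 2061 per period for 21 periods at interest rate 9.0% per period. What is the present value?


PV = PMT * (1 - (1+i)^(-n)) / i
= 2061 * (1 - (1+0.09)^(-21)) / 0.09
= 2061 * (1 - 0.163698) / 0.09
= 2061 * 9.292244
= 19151.3143


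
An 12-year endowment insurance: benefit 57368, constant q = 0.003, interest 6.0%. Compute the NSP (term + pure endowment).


Term component = 1422.26
Pure endowment = 12_p_x * v^12 * benefit = 0.964588 * 0.496969 * 57368 = 27500.5403
NSP = 28922.8003


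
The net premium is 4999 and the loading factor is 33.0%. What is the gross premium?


Gross = net * (1 + loading)
= 4999 * (1 + 0.33)
= 4999 * 1.33
= 6648.67


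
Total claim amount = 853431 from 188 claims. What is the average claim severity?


severity = total / number
= 853431 / 188
= 4539.5266


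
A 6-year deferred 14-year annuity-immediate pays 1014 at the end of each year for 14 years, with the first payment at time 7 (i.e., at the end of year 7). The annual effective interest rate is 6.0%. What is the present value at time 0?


PV at time 6 of the 14-year annuity-immediate:
a_n = 1014 * (1-(1+0.06)^(-14))/0.06 = 9425.1137
Discount back 6 years to time 0:
PV = 9425.1137 * (1+0.06)^(-6)
= 9425.1137 * 0.704961
= 6644.3332


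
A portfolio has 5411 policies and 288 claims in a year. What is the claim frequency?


frequency = claims / policies
= 288 / 5411
= 0.0532


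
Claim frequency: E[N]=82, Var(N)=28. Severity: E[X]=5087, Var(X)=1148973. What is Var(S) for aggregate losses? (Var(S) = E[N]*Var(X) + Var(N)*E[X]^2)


Var(S) = E[N]*Var(X) + Var(N)*E[X]^2
= 82*1148973 + 28*5087^2
= 94215786 + 724571932
= 8.1879e+08


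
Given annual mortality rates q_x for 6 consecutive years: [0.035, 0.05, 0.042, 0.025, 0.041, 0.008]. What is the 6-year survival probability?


p_k = 1 - q_k for each year
Survival = product of (1 - q_k)
= 0.965 * 0.95 * 0.958 * 0.975 * 0.959 * 0.992
= 0.8146


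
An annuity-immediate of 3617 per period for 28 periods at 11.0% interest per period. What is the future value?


FV = PMT * ((1+i)^n - 1) / i
= 3617 * ((1.11)^28 - 1) / 0.11
= 3617 * (18.579901 - 1) / 0.11
= 578059.123


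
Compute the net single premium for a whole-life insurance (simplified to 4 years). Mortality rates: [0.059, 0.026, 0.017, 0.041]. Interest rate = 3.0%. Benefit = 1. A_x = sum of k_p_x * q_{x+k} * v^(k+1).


v = 0.970874
Year 0: k_p_x=1.0, q=0.059, term=0.057282
Year 1: k_p_x=0.941, q=0.026, term=0.023062
Year 2: k_p_x=0.916534, q=0.017, term=0.014259
Year 3: k_p_x=0.900953, q=0.041, term=0.03282
A_x = 0.1274


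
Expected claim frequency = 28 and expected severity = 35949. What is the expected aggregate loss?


E[S] = E[N] * E[X]
= 28 * 35949
= 1.0066e+06


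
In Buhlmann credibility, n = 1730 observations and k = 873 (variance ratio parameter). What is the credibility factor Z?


Z = n / (n + k)
= 1730 / (1730 + 873)
= 1730 / 2603
= 0.6646


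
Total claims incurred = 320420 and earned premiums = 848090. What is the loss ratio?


Loss ratio = claims / premiums
= 320420 / 848090
= 0.3778


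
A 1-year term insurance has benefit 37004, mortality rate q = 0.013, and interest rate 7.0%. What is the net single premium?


NSP = benefit * q * v
v = 1/(1+i) = 0.934579
NSP = 37004 * 0.013 * 0.934579
= 449.5813


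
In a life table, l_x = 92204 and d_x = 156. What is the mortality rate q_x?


q_x = d_x / l_x
= 156 / 92204
= 0.0017


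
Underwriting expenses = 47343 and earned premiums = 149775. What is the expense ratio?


Expense ratio = expenses / premiums
= 47343 / 149775
= 0.3161


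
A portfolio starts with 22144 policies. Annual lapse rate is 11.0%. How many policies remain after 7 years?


remaining = initial * (1 - lapse)^years
= 22144 * (1 - 0.11)^7
= 22144 * 0.442313
= 9794.5868


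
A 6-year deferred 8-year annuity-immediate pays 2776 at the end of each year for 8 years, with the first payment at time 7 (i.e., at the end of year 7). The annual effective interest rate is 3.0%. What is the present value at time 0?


PV at time 6 of the 8-year annuity-immediate:
a_n = 2776 * (1-(1+0.03)^(-8))/0.03 = 19486.6655
Discount back 6 years to time 0:
PV = 19486.6655 * (1+0.03)^(-6)
= 19486.6655 * 0.837484
= 16319.7756


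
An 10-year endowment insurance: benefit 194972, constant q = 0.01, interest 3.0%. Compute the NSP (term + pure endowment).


Term component = 15941.6322
Pure endowment = 10_p_x * v^10 * benefit = 0.904382 * 0.744094 * 194972 = 131205.4713
NSP = 147147.1035


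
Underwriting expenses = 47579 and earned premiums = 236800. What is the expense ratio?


Expense ratio = expenses / premiums
= 47579 / 236800
= 0.2009


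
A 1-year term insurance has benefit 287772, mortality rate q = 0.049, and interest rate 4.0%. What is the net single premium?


NSP = benefit * q * v
v = 1/(1+i) = 0.961538
NSP = 287772 * 0.049 * 0.961538
= 13558.4885


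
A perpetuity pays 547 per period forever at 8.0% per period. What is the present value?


PV = PMT / i
= 547 / 0.08
= 6837.5


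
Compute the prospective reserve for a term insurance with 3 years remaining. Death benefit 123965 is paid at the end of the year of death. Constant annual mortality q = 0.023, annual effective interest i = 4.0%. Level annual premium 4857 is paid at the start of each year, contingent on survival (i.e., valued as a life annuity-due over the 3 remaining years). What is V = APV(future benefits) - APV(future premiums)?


v = 1/(1+i) = 0.961538
APV(future benefits) per unit = sum_{k=0}^{2} k_p_x * q * v^(k+1) = 0.062408
APV(future benefits) = 123965 * 0.062408 = 7736.4402
Life annuity-due factor ä_{x:3} = sum_{k=0}^{2} k_p_x * v^k = 2.821939
APV(future premiums) = 4857 * 2.821939 = 13706.1567
V = 7736.4402 - 13706.1567
= -5969.7166


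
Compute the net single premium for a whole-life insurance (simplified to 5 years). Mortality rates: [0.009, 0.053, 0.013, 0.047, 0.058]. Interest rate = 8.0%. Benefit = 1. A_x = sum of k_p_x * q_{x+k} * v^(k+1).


v = 0.925926
Year 0: k_p_x=1.0, q=0.009, term=0.008333
Year 1: k_p_x=0.991, q=0.053, term=0.04503
Year 2: k_p_x=0.938477, q=0.013, term=0.009685
Year 3: k_p_x=0.926277, q=0.047, term=0.032
Year 4: k_p_x=0.882742, q=0.058, term=0.034845
A_x = 0.1299


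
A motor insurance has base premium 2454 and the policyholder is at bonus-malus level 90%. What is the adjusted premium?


adjusted = base * BM_level / 100
= 2454 * 90 / 100
= 2454 * 0.9
= 2208.6


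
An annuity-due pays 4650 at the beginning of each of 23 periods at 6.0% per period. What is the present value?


PV_due = PMT * (1-(1+i)^(-n))/i * (1+i)
PV_immediate = 57210.7123
PV_due = 57210.7123 * 1.06
= 60643.355


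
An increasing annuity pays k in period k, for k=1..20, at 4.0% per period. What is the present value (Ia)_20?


(Ia)_n = sum_{k=1}^{n} k * v^k, v = 1/(1+i)
v = 0.961538
Sum computed term by term:
(Ia)_20 = 125.155


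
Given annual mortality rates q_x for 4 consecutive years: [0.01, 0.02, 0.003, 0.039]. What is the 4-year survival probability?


p_k = 1 - q_k for each year
Survival = product of (1 - q_k)
= 0.99 * 0.98 * 0.997 * 0.961
= 0.9296


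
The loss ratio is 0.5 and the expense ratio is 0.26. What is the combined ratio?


Combined ratio = loss ratio + expense ratio
= 0.5 + 0.26
= 0.76


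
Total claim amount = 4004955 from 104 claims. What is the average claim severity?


severity = total / number
= 4004955 / 104
= 38509.1827


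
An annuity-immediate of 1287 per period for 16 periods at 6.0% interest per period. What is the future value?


FV = PMT * ((1+i)^n - 1) / i
= 1287 * ((1.06)^16 - 1) / 0.06
= 1287 * (2.540352 - 1) / 0.06
= 33040.5436


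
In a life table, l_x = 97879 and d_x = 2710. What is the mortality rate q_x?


q_x = d_x / l_x
= 2710 / 97879
= 0.0277


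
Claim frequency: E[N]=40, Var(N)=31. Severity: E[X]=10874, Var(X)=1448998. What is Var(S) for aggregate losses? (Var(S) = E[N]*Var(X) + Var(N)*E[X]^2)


Var(S) = E[N]*Var(X) + Var(N)*E[X]^2
= 40*1448998 + 31*10874^2
= 57959920 + 3665560156
= 3.7235e+09


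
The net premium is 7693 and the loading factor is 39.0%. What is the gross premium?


Gross = net * (1 + loading)
= 7693 * (1 + 0.39)
= 7693 * 1.39
= 10693.27


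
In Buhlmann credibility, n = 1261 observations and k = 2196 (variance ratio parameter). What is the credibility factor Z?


Z = n / (n + k)
= 1261 / (1261 + 2196)
= 1261 / 3457
= 0.3648


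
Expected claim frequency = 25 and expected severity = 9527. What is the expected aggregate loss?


E[S] = E[N] * E[X]
= 25 * 9527
= 238175


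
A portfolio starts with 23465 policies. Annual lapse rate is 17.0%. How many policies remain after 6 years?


remaining = initial * (1 - lapse)^years
= 23465 * (1 - 0.17)^6
= 23465 * 0.32694
= 7671.6559


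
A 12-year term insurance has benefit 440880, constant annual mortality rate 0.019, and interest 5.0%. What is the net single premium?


NSP = benefit * sum_{k=0}^{n-1} k_p_x * q * v^(k+1)
With constant q=0.019, v=0.952381
Sum = 0.153558
NSP = 440880 * 0.153558
= 67700.8585


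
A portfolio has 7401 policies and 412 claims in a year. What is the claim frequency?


frequency = claims / policies
= 412 / 7401
= 0.0557


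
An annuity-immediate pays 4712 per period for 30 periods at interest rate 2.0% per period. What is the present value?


PV = PMT * (1 - (1+i)^(-n)) / i
= 4712 * (1 - (1+0.02)^(-30)) / 0.02
= 4712 * (1 - 0.552071) / 0.02
= 4712 * 22.396456
= 105532.0986


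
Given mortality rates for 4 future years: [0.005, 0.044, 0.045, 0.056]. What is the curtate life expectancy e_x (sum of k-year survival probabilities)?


e_x = sum_{k=1}^{n} k_p_x
k_p_x values:
  1_p_x = 0.995
  2_p_x = 0.95122
  3_p_x = 0.908415
  4_p_x = 0.857544
e_x = 3.7122


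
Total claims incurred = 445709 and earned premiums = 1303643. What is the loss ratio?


Loss ratio = claims / premiums
= 445709 / 1303643
= 0.3419


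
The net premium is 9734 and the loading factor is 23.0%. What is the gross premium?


Gross = net * (1 + loading)
= 9734 * (1 + 0.23)
= 9734 * 1.23
= 11972.82


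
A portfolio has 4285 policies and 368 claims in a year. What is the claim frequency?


frequency = claims / policies
= 368 / 4285
= 0.0859


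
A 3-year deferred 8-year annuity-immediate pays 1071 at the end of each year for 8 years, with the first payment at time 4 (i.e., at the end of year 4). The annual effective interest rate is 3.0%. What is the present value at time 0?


PV at time 3 of the 8-year annuity-immediate:
a_n = 1071 * (1-(1+0.03)^(-8))/0.03 = 7518.0903
Discount back 3 years to time 0:
PV = 7518.0903 * (1+0.03)^(-3)
= 7518.0903 * 0.915142
= 6880.1177


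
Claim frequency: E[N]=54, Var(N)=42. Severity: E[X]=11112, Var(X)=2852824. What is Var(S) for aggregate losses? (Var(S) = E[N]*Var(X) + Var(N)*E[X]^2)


Var(S) = E[N]*Var(X) + Var(N)*E[X]^2
= 54*2852824 + 42*11112^2
= 154052496 + 5186014848
= 5.3401e+09


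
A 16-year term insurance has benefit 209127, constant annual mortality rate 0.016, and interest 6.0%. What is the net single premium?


NSP = benefit * sum_{k=0}^{n-1} k_p_x * q * v^(k+1)
With constant q=0.016, v=0.943396
Sum = 0.146504
NSP = 209127 * 0.146504
= 30637.8575


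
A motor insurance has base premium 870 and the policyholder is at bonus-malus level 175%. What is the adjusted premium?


adjusted = base * BM_level / 100
= 870 * 175 / 100
= 870 * 1.75
= 1522.5


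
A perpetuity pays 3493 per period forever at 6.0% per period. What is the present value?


PV = PMT / i
= 3493 / 0.06
= 58216.6667


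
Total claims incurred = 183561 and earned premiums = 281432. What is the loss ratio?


Loss ratio = claims / premiums
= 183561 / 281432
= 0.6522


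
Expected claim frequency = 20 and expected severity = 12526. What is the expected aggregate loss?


E[S] = E[N] * E[X]
= 20 * 12526
= 250520


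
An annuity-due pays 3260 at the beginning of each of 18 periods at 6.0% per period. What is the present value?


PV_due = PMT * (1-(1+i)^(-n))/i * (1+i)
PV_immediate = 35297.9873
PV_due = 35297.9873 * 1.06
= 37415.8666


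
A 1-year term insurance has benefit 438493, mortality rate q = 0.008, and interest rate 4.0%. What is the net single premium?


NSP = benefit * q * v
v = 1/(1+i) = 0.961538
NSP = 438493 * 0.008 * 0.961538
= 3373.0231


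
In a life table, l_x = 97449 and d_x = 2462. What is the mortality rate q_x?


q_x = d_x / l_x
= 2462 / 97449
= 0.0253


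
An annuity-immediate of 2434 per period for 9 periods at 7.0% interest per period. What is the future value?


FV = PMT * ((1+i)^n - 1) / i
= 2434 * ((1.07)^9 - 1) / 0.07
= 2434 * (1.838459 - 1) / 0.07
= 29154.4246


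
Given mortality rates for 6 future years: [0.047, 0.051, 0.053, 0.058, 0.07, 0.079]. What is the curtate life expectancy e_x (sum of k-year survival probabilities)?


e_x = sum_{k=1}^{n} k_p_x
k_p_x values:
  1_p_x = 0.953
  2_p_x = 0.904397
  3_p_x = 0.856464
  4_p_x = 0.806789
  5_p_x = 0.750314
  6_p_x = 0.691039
e_x = 4.962


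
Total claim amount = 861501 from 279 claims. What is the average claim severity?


severity = total / number
= 861501 / 279
= 3087.8172


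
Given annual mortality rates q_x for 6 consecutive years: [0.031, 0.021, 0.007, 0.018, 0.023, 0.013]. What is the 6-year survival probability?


p_k = 1 - q_k for each year
Survival = product of (1 - q_k)
= 0.969 * 0.979 * 0.993 * 0.982 * 0.977 * 0.987
= 0.892


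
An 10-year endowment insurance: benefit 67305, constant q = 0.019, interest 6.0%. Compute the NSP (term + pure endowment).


Term component = 8726.1373
Pure endowment = 10_p_x * v^10 * benefit = 0.825449 * 0.558395 * 67305 = 31022.6398
NSP = 39748.777


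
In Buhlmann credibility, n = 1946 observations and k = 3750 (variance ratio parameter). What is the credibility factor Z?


Z = n / (n + k)
= 1946 / (1946 + 3750)
= 1946 / 5696
= 0.3416


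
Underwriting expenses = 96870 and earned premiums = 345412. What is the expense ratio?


Expense ratio = expenses / premiums
= 96870 / 345412
= 0.2804


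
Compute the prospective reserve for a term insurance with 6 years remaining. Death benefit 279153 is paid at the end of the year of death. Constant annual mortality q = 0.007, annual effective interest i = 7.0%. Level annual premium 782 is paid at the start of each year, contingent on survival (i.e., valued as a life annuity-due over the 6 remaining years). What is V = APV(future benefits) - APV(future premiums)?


v = 1/(1+i) = 0.934579
APV(future benefits) per unit = sum_{k=0}^{5} k_p_x * q * v^(k+1) = 0.032833
APV(future benefits) = 279153 * 0.032833 = 9165.3273
Life annuity-due factor ä_{x:6} = sum_{k=0}^{5} k_p_x * v^k = 5.018702
APV(future premiums) = 782 * 5.018702 = 3924.625
V = 9165.3273 - 3924.625
= 5240.7023


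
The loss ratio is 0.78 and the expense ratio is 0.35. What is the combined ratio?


Combined ratio = loss ratio + expense ratio
= 0.78 + 0.35
= 1.13


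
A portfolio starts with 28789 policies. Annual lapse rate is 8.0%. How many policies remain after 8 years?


remaining = initial * (1 - lapse)^years
= 28789 * (1 - 0.08)^8
= 28789 * 0.513219
= 14775.0581


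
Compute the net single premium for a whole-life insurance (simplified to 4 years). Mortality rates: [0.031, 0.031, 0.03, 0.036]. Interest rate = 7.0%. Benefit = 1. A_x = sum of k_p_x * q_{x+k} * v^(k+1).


v = 0.934579
Year 0: k_p_x=1.0, q=0.031, term=0.028972
Year 1: k_p_x=0.969, q=0.031, term=0.026237
Year 2: k_p_x=0.938961, q=0.03, term=0.022994
Year 3: k_p_x=0.910792, q=0.036, term=0.025014
A_x = 0.1032


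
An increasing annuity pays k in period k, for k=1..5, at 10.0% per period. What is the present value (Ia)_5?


(Ia)_n = sum_{k=1}^{n} k * v^k, v = 1/(1+i)
v = 0.909091
Sum computed term by term:
(Ia)_5 = 10.6526


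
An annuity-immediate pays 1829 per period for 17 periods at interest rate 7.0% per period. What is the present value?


PV = PMT * (1 - (1+i)^(-n)) / i
= 1829 * (1 - (1+0.07)^(-17)) / 0.07
= 1829 * (1 - 0.316574) / 0.07
= 1829 * 9.763223
= 17856.9349


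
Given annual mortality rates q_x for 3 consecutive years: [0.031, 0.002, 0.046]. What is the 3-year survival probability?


p_k = 1 - q_k for each year
Survival = product of (1 - q_k)
= 0.969 * 0.998 * 0.954
= 0.9226


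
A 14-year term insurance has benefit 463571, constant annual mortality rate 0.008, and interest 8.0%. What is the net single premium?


NSP = benefit * sum_{k=0}^{n-1} k_p_x * q * v^(k+1)
With constant q=0.008, v=0.925926
Sum = 0.06325
NSP = 463571 * 0.06325
= 29320.8585


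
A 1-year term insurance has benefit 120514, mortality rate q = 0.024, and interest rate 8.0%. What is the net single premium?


NSP = benefit * q * v
v = 1/(1+i) = 0.925926
NSP = 120514 * 0.024 * 0.925926
= 2678.0889


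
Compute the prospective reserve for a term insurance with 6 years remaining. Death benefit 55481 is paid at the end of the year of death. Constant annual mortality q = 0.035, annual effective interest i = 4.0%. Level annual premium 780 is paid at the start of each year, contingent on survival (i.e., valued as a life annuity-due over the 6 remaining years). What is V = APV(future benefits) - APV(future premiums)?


v = 1/(1+i) = 0.961538
APV(future benefits) per unit = sum_{k=0}^{5} k_p_x * q * v^(k+1) = 0.168835
APV(future benefits) = 55481 * 0.168835 = 9367.144
Life annuity-due factor ä_{x:6} = sum_{k=0}^{5} k_p_x * v^k = 5.016816
APV(future premiums) = 780 * 5.016816 = 3913.1168
V = 9367.144 - 3913.1168
= 5454.0272


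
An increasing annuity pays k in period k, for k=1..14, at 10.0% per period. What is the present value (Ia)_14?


(Ia)_n = sum_{k=1}^{n} k * v^k, v = 1/(1+i)
v = 0.909091
Sum computed term by term:
(Ia)_14 = 44.1672


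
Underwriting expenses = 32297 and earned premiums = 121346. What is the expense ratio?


Expense ratio = expenses / premiums
= 32297 / 121346
= 0.2662


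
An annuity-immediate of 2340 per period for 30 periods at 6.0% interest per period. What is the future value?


FV = PMT * ((1+i)^n - 1) / i
= 2340 * ((1.06)^30 - 1) / 0.06
= 2340 * (5.743491 - 1) / 0.06
= 184996.1557


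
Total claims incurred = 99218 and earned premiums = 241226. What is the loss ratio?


Loss ratio = claims / premiums
= 99218 / 241226
= 0.4113


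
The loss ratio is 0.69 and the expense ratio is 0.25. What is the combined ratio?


Combined ratio = loss ratio + expense ratio
= 0.69 + 0.25
= 0.94


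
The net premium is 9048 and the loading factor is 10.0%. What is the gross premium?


Gross = net * (1 + loading)
= 9048 * (1 + 0.1)
= 9048 * 1.1
= 9952.8


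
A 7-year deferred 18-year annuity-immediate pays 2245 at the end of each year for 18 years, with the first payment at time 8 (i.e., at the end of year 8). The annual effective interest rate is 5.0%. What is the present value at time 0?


PV at time 7 of the 18-year annuity-immediate:
a_n = 2245 * (1-(1+0.05)^(-18))/0.05 = 26243.1226
Discount back 7 years to time 0:
PV = 26243.1226 * (1+0.05)^(-7)
= 26243.1226 * 0.710681
= 18650.4973


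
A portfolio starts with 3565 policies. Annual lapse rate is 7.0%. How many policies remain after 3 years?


remaining = initial * (1 - lapse)^years
= 3565 * (1 - 0.07)^3
= 3565 * 0.804357
= 2867.5327


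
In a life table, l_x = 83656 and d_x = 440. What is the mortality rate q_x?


q_x = d_x / l_x
= 440 / 83656
= 0.0053


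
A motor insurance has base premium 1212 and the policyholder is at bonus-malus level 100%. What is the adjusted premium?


adjusted = base * BM_level / 100
= 1212 * 100 / 100
= 1212 * 1.0
= 1212.0


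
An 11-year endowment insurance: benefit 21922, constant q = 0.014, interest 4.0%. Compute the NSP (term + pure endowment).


Term component = 2521.9771
Pure endowment = 11_p_x * v^11 * benefit = 0.85634 * 0.649581 * 21922 = 12194.3739
NSP = 14716.351


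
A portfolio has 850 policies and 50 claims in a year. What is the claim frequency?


frequency = claims / policies
= 50 / 850
= 0.0588


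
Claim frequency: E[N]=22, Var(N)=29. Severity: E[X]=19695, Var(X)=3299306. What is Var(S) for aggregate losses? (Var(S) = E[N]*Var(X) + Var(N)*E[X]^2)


Var(S) = E[N]*Var(X) + Var(N)*E[X]^2
= 22*3299306 + 29*19695^2
= 72584732 + 11248897725
= 1.1321e+10


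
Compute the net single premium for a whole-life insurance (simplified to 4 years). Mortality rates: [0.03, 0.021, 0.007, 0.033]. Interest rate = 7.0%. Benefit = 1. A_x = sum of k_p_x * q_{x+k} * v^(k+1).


v = 0.934579
Year 0: k_p_x=1.0, q=0.03, term=0.028037
Year 1: k_p_x=0.97, q=0.021, term=0.017792
Year 2: k_p_x=0.94963, q=0.007, term=0.005426
Year 3: k_p_x=0.942983, q=0.033, term=0.02374
A_x = 0.075


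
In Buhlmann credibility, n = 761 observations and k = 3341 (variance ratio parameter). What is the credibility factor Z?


Z = n / (n + k)
= 761 / (761 + 3341)
= 761 / 4102
= 0.1855


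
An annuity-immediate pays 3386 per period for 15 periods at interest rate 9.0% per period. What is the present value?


PV = PMT * (1 - (1+i)^(-n)) / i
= 3386 * (1 - (1+0.09)^(-15)) / 0.09
= 3386 * (1 - 0.274538) / 0.09
= 3386 * 8.060688
= 27293.491


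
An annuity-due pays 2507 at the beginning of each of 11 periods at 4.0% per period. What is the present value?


PV_due = PMT * (1-(1+i)^(-n))/i * (1+i)
PV_immediate = 21962.5151
PV_due = 21962.5151 * 1.04
= 22841.0157


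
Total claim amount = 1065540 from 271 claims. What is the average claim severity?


severity = total / number
= 1065540 / 271
= 3931.8819


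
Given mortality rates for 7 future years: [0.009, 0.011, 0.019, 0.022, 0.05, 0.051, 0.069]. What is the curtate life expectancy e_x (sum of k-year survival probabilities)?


e_x = sum_{k=1}^{n} k_p_x
k_p_x values:
  1_p_x = 0.991
  2_p_x = 0.980099
  3_p_x = 0.961477
  4_p_x = 0.940325
  5_p_x = 0.893308
  6_p_x = 0.84775
  7_p_x = 0.789255
e_x = 6.4032


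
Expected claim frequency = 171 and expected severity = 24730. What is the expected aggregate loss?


E[S] = E[N] * E[X]
= 171 * 24730
= 4.2288e+06


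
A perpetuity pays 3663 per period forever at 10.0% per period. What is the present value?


PV = PMT / i
= 3663 / 0.1
= 36630.0


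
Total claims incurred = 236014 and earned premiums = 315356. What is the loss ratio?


Loss ratio = claims / premiums
= 236014 / 315356
= 0.7484


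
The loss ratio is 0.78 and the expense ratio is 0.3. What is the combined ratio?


Combined ratio = loss ratio + expense ratio
= 0.78 + 0.3
= 1.08


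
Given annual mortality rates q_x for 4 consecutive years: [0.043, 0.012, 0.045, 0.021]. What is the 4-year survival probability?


p_k = 1 - q_k for each year
Survival = product of (1 - q_k)
= 0.957 * 0.988 * 0.955 * 0.979
= 0.884


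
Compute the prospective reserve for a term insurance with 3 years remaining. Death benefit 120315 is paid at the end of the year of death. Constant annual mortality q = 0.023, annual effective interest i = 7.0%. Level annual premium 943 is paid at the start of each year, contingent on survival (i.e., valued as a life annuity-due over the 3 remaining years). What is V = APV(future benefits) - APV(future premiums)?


v = 1/(1+i) = 0.934579
APV(future benefits) per unit = sum_{k=0}^{2} k_p_x * q * v^(k+1) = 0.059044
APV(future benefits) = 120315 * 0.059044 = 7103.8197
Life annuity-due factor ä_{x:3} = sum_{k=0}^{2} k_p_x * v^k = 2.746807
APV(future premiums) = 943 * 2.746807 = 2590.2387
V = 7103.8197 - 2590.2387
= 4513.581


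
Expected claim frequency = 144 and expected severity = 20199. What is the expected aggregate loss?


E[S] = E[N] * E[X]
= 144 * 20199
= 2.9087e+06


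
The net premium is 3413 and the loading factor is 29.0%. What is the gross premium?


Gross = net * (1 + loading)
= 3413 * (1 + 0.29)
= 3413 * 1.29
= 4402.77


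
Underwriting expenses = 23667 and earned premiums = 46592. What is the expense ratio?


Expense ratio = expenses / premiums
= 23667 / 46592
= 0.508


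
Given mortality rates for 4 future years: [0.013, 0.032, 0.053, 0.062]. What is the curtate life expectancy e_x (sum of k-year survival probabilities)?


e_x = sum_{k=1}^{n} k_p_x
k_p_x values:
  1_p_x = 0.987
  2_p_x = 0.955416
  3_p_x = 0.904779
  4_p_x = 0.848683
e_x = 3.6959


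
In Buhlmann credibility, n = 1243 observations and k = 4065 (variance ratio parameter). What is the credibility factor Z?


Z = n / (n + k)
= 1243 / (1243 + 4065)
= 1243 / 5308
= 0.2342


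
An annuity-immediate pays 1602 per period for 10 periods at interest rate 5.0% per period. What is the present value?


PV = PMT * (1 - (1+i)^(-n)) / i
= 1602 * (1 - (1+0.05)^(-10)) / 0.05
= 1602 * (1 - 0.613913) / 0.05
= 1602 * 7.721735
= 12370.2194


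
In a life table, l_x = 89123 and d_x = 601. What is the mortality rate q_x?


q_x = d_x / l_x
= 601 / 89123
= 0.0067


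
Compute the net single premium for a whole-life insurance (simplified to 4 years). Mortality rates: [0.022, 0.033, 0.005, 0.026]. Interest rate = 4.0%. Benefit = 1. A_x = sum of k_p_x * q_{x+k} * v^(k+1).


v = 0.961538
Year 0: k_p_x=1.0, q=0.022, term=0.021154
Year 1: k_p_x=0.978, q=0.033, term=0.029839
Year 2: k_p_x=0.945726, q=0.005, term=0.004204
Year 3: k_p_x=0.940997, q=0.026, term=0.020914
A_x = 0.0761
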